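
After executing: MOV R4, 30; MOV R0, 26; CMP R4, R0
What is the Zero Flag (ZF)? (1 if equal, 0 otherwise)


Register state trace:
  MOV R4, 30  → R4 = 30
  MOV R0, 26  → R0 = 26
  CMP R4, R0  → computes 30 - 26 = 4
  Result is nonzero, so values are not equal
ZF = 0

0


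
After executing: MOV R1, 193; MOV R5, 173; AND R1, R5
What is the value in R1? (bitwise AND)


Register state trace:
  MOV R1, 193  → R1 = 193 (0b11000001)
  MOV R5, 173  → R5 = 173 (0b10101101)
  AND R1, R5  → R1 = 193 AND 173 = 129 (0b10000001)
Final: R1 = 129

129


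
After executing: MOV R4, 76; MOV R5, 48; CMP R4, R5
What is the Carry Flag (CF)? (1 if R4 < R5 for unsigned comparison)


Register state trace:
  MOV R4, 76  → R4 = 76
  MOV R5, 48  → R5 = 48
  CMP R4, R5  → unsigned 76 - 48: no borrow
  76 >= 48, so CF = 0
CF = 0

0


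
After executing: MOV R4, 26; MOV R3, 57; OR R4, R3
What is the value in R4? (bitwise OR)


Register state trace:
  MOV R4, 26  → R4 = 26 (0b00011010)
  MOV R3, 57  → R3 = 57 (0b00111001)
  OR R4, R3   → R4 = 26 OR 57 = 59 (0b00111011)
Final: R4 = 59

59


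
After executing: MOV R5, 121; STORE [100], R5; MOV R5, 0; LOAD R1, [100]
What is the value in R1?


Register and memory trace:
  MOV R5, 121  → R5 = 121
  STORE [100], R5  → mem[100] = 121
  MOV R5, 0  → R5 = 0
  LOAD R1, [100]  → R1 = mem[100] = 121
Final: R1 = 121

121


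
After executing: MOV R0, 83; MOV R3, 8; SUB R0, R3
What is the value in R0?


Register state trace:
  MOV R0, 83  → R0 = 83
  MOV R3, 8  → R3 = 8
  SUB R0, R3  → R0 = 83 - 8 = 75
Final: R0 = 75

75


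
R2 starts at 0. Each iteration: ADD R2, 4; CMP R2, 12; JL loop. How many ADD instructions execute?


Loop trace (R2 starts at 0, target 12, step 4):
  ADD #1: R2 = 0 + 4 = 4  → 4 < 12, loop
  ADD #2: R2 = 4 + 4 = 8  → 8 < 12, loop
  ADD #3: R2 = 8 + 4 = 12  → 12 >= 12, exit
Total ADD instructions: 3

3


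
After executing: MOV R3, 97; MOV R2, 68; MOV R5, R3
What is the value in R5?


Register state trace:
  MOV R3, 97  → R3 = 97
  MOV R2, 68  → R2 = 68
  MOV R5, R3  → R5 = 97
Final: R5 = 97

97


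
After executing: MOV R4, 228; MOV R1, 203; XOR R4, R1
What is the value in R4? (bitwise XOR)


Register state trace:
  MOV R4, 228  → R4 = 228 (0b11100100)
  MOV R1, 203  → R1 = 203 (0b11001011)
  XOR R4, R1  → R4 = 228 XOR 203 = 47 (0b00101111)
Final: R4 = 47

47


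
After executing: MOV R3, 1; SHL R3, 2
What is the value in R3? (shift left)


Register state trace:
  MOV R3, 1  → R3 = 1
  SHL R3, 2  → R3 = 1 << 2 = 1 * 2^2 = 4
Final: R3 = 4

4


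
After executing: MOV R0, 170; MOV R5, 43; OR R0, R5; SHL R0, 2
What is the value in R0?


Register state trace:
  MOV R0, 170  → R0 = 170 (0b10101010)
  MOV R5, 43  → R5 = 43 (0b00101011)
  OR R0, R5  → R0 = 170 OR 43 = 171 (0b10101011)
  SHL R0, 2  → R0 = 171 << 2 = 684
Final: R0 = 684

684


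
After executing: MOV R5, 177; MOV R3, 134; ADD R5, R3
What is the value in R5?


Register state trace:
  MOV R5, 177  → R5 = 177
  MOV R3, 134  → R3 = 134
  ADD R5, R3  → R5 = 177 + 134 = 311
Final: R5 = 311

311


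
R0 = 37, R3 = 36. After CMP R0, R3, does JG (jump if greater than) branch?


Trace:
  R0 = 37, R3 = 36
  CMP R0, R3  → compares 37 vs 36
  JG checks: is 37 greater than 36?
  37 > 36, so condition is true
Branch taken: Yes

Yes


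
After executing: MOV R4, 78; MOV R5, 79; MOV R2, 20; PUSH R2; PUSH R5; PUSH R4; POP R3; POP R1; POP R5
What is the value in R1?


Stack trace (top is rightmost):
  MOV R4, 78  → R4 = 78
  MOV R5, 79  → R5 = 79
  MOV R2, 20  → R2 = 20
  PUSH R2  → stack: [20]
  PUSH R5  → stack: [20, 79]
  PUSH R4  → stack: [20, 79, 78]
  POP R3  → R3 = 78, stack: [20, 79]
  POP R1  → R1 = 79, stack: [20]
  POP R5  → R5 = 20, stack: []
Final: R1 = 79

79


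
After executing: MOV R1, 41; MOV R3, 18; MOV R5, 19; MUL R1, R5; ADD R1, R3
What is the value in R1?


Register state trace:
  MOV R1, 41  → R1 = 41
  MOV R3, 18  → R3 = 18
  MOV R5, 19  → R5 = 19
  MUL R1, R5  → R1 = 41 * 19 = 779
  ADD R1, R3  → R1 = 779 + 18 = 797
Final: R1 = 797

797


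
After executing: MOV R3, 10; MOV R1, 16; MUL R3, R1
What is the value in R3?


Register state trace:
  MOV R3, 10  → R3 = 10
  MOV R1, 16  → R1 = 16
  MUL R3, R1  → R3 = 10 * 16 = 160
Final: R3 = 160

160


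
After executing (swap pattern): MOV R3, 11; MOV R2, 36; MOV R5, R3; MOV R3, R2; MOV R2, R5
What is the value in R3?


Register state trace (swap pattern):
  MOV R3, 11  → R3 = 11
  MOV R2, 36  → R2 = 36
  MOV R5, R3  → R5 = 11  (save R3)
  MOV R3, R2  → R3 = 36  (R3 gets R2's value)
  MOV R2, R5  → R2 = 11  (R2 gets saved value)
Final: R3 = 36

36


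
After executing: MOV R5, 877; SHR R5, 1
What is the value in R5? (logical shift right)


Register state trace:
  MOV R5, 877  → R5 = 877
  SHR R5, 1  → R5 = 877 >> 1 = 877 // 2^1 = 438
Final: R5 = 438

438


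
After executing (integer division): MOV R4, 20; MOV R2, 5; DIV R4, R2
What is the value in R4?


Register state trace:
  MOV R4, 20  → R4 = 20
  MOV R2, 5  → R2 = 5
  DIV R4, R2  → R4 = 20 // 5 = 4
Final: R4 = 4

4


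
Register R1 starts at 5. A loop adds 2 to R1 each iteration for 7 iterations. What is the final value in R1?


Starting value: R1 = 5
  Iter 1: R1 = 5 + 2 = 7
  Iter 2: R1 = 7 + 2 = 9
  Iter 3: R1 = 9 + 2 = 11
  Iter 4: R1 = 11 + 2 = 13
  Iter 5: R1 = 13 + 2 = 15
  Iter 6: R1 = 15 + 2 = 17
  Iter 7: R1 = 17 + 2 = 19
Final: R1 = 19

19


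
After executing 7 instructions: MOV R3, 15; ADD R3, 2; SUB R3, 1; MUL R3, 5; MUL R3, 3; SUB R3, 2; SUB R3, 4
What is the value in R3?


Register state trace:
  MOV R3, 15  → R3 = 15
  ADD R3, 2  → R3 = 15 + 2 = 17
  SUB R3, 1  → R3 = 17 - 1 = 16
  MUL R3, 5  → R3 = 16 * 5 = 80
  MUL R3, 3  → R3 = 80 * 3 = 240
  SUB R3, 2  → R3 = 240 - 2 = 238
  SUB R3, 4  → R3 = 238 - 4 = 234
Final: R3 = 234

234


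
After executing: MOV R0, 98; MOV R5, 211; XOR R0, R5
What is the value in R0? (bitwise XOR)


Register state trace:
  MOV R0, 98  → R0 = 98 (0b01100010)
  MOV R5, 211  → R5 = 211 (0b11010011)
  XOR R0, R5  → R0 = 98 XOR 211 = 177 (0b10110001)
Final: R0 = 177

177


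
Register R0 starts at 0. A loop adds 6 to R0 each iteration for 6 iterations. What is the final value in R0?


Starting value: R0 = 0
  Iter 1: R0 = 0 + 6 = 6
  Iter 2: R0 = 6 + 6 = 12
  Iter 3: R0 = 12 + 6 = 18
  Iter 4: R0 = 18 + 6 = 24
  Iter 5: R0 = 24 + 6 = 30
  Iter 6: R0 = 30 + 6 = 36
Final: R0 = 36

36


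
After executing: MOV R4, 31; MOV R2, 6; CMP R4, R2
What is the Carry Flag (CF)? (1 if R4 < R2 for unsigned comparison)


Register state trace:
  MOV R4, 31  → R4 = 31
  MOV R2, 6  → R2 = 6
  CMP R4, R2  → unsigned 31 - 6: no borrow
  31 >= 6, so CF = 0
CF = 0

0


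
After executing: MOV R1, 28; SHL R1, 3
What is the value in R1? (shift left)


Register state trace:
  MOV R1, 28  → R1 = 28
  SHL R1, 3  → R1 = 28 << 3 = 28 * 2^3 = 224
Final: R1 = 224

224


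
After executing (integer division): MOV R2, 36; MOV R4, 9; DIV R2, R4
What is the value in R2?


Register state trace:
  MOV R2, 36  → R2 = 36
  MOV R4, 9  → R4 = 9
  DIV R2, R4  → R2 = 36 // 9 = 4
Final: R2 = 4

4


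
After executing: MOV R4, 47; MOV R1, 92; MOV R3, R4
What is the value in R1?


Register state trace:
  MOV R4, 47  → R4 = 47
  MOV R1, 92  → R1 = 92
  MOV R3, R4  → R3 = 47
Final: R1 = 92

92


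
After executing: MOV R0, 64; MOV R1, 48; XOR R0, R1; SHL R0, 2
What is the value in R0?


Register state trace:
  MOV R0, 64  → R0 = 64 (0b01000000)
  MOV R1, 48  → R1 = 48 (0b00110000)
  XOR R0, R1  → R0 = 64 XOR 48 = 112 (0b01110000)
  SHL R0, 2  → R0 = 112 << 2 = 448
Final: R0 = 448

448


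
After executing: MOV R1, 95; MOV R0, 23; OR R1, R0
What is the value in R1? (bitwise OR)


Register state trace:
  MOV R1, 95  → R1 = 95 (0b01011111)
  MOV R0, 23  → R0 = 23 (0b00010111)
  OR R1, R0   → R1 = 95 OR 23 = 95 (0b01011111)
Final: R1 = 95

95


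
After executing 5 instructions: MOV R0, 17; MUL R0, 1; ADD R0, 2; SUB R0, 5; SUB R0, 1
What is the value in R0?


Register state trace:
  MOV R0, 17  → R0 = 17
  MUL R0, 1  → R0 = 17 * 1 = 17
  ADD R0, 2  → R0 = 17 + 2 = 19
  SUB R0, 5  → R0 = 19 - 5 = 14
  SUB R0, 1  → R0 = 14 - 1 = 13
Final: R0 = 13

13


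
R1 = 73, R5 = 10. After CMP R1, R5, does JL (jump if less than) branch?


Trace:
  R1 = 73, R5 = 10
  CMP R1, R5  → compares 73 vs 10
  JL checks: is 73 less than 10?
  73 > 10, so condition is false
Branch taken: No

No


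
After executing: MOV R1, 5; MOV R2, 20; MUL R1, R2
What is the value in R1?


Register state trace:
  MOV R1, 5  → R1 = 5
  MOV R2, 20  → R2 = 20
  MUL R1, R2  → R1 = 5 * 20 = 100
Final: R1 = 100

100


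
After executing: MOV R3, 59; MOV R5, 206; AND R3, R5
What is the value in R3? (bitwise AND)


Register state trace:
  MOV R3, 59  → R3 = 59 (0b00111011)
  MOV R5, 206  → R5 = 206 (0b11001110)
  AND R3, R5  → R3 = 59 AND 206 = 10 (0b00001010)
Final: R3 = 10

10


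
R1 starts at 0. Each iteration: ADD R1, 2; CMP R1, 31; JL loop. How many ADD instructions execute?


Loop trace (R1 starts at 0, target 31, step 2):
  ADD #1: R1 = 0 + 2 = 2  → 2 < 31, loop
  ADD #2: R1 = 2 + 2 = 4  → 4 < 31, loop
  ADD #3: R1 = 4 + 2 = 6  → 6 < 31, loop
  ADD #4: R1 = 6 + 2 = 8  → 8 < 31, loop
  ADD #5: R1 = 8 + 2 = 10  → 10 < 31, loop
  ADD #6: R1 = 10 + 2 = 12  → 12 < 31, loop
  ADD #7: R1 = 12 + 2 = 14  → 14 < 31, loop
  ADD #8: R1 = 14 + 2 = 16  → 16 < 31, loop
  ADD #9: R1 = 16 + 2 = 18  → 18 < 31, loop
  ADD #10: R1 = 18 + 2 = 20  → 20 < 31, loop
  ADD #11: R1 = 20 + 2 = 22  → 22 < 31, loop
  ADD #12: R1 = 22 + 2 = 24  → 24 < 31, loop
  ADD #13: R1 = 24 + 2 = 26  → 26 < 31, loop
  ADD #14: R1 = 26 + 2 = 28  → 28 < 31, loop
  ADD #15: R1 = 28 + 2 = 30  → 30 < 31, loop
  ADD #16: R1 = 30 + 2 = 32  → 32 >= 31, exit
Total ADD instructions: 16

16


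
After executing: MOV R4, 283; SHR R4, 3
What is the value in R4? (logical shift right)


Register state trace:
  MOV R4, 283  → R4 = 283
  SHR R4, 3  → R4 = 283 >> 3 = 283 // 2^3 = 35
Final: R4 = 35

35


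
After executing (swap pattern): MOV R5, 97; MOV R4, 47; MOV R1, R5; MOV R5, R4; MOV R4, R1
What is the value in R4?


Register state trace (swap pattern):
  MOV R5, 97  → R5 = 97
  MOV R4, 47  → R4 = 47
  MOV R1, R5  → R1 = 97  (save R5)
  MOV R5, R4  → R5 = 47  (R5 gets R4's value)
  MOV R4, R1  → R4 = 97  (R4 gets saved value)
Final: R4 = 97

97


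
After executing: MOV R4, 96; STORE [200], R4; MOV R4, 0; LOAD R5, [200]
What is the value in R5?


Register and memory trace:
  MOV R4, 96  → R4 = 96
  STORE [200], R4  → mem[200] = 96
  MOV R4, 0  → R4 = 0
  LOAD R5, [200]  → R5 = mem[200] = 96
Final: R5 = 96

96


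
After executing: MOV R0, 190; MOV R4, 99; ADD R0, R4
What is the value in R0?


Register state trace:
  MOV R0, 190  → R0 = 190
  MOV R4, 99  → R4 = 99
  ADD R0, R4  → R0 = 190 + 99 = 289
Final: R0 = 289

289


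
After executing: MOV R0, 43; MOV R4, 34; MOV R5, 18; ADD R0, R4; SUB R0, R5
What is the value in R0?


Register state trace:
  MOV R0, 43  → R0 = 43
  MOV R4, 34  → R4 = 34
  MOV R5, 18  → R5 = 18
  ADD R0, R4  → R0 = 43 + 34 = 77
  SUB R0, R5  → R0 = 77 - 18 = 59
Final: R0 = 59

59


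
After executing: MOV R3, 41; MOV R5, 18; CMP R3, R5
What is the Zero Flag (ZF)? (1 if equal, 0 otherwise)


Register state trace:
  MOV R3, 41  → R3 = 41
  MOV R5, 18  → R5 = 18
  CMP R3, R5  → computes 41 - 18 = 23
  Result is nonzero, so values are not equal
ZF = 0

0


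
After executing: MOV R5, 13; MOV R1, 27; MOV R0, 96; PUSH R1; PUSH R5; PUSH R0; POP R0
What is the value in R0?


Stack trace (top is rightmost):
  MOV R5, 13  → R5 = 13
  MOV R1, 27  → R1 = 27
  MOV R0, 96  → R0 = 96
  PUSH R1  → stack: [27]
  PUSH R5  → stack: [27, 13]
  PUSH R0  → stack: [27, 13, 96]
  POP R0  → R0 = 96, stack: [27, 13]
Final: R0 = 96

96


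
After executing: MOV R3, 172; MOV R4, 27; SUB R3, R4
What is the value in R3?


Register state trace:
  MOV R3, 172  → R3 = 172
  MOV R4, 27  → R4 = 27
  SUB R3, R4  → R3 = 172 - 27 = 145
Final: R3 = 145

145


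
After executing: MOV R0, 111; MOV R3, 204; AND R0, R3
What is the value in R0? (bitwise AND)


Register state trace:
  MOV R0, 111  → R0 = 111 (0b01101111)
  MOV R3, 204  → R3 = 204 (0b11001100)
  AND R0, R3  → R0 = 111 AND 204 = 76 (0b01001100)
Final: R0 = 76

76


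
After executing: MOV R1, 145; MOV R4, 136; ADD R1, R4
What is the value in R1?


Register state trace:
  MOV R1, 145  → R1 = 145
  MOV R4, 136  → R4 = 136
  ADD R1, R4  → R1 = 145 + 136 = 281
Final: R1 = 281

281


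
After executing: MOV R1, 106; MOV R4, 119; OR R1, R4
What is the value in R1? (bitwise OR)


Register state trace:
  MOV R1, 106  → R1 = 106 (0b01101010)
  MOV R4, 119  → R4 = 119 (0b01110111)
  OR R1, R4   → R1 = 106 OR 119 = 127 (0b01111111)
Final: R1 = 127

127


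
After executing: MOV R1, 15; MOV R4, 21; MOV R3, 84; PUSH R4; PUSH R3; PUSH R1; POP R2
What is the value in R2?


Stack trace (top is rightmost):
  MOV R1, 15  → R1 = 15
  MOV R4, 21  → R4 = 21
  MOV R3, 84  → R3 = 84
  PUSH R4  → stack: [21]
  PUSH R3  → stack: [21, 84]
  PUSH R1  → stack: [21, 84, 15]
  POP R2  → R2 = 15, stack: [21, 84]
Final: R2 = 15

15


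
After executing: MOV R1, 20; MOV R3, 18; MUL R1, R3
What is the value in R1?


Register state trace:
  MOV R1, 20  → R1 = 20
  MOV R3, 18  → R3 = 18
  MUL R1, R3  → R1 = 20 * 18 = 360
Final: R1 = 360

360


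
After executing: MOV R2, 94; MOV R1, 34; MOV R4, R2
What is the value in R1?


Register state trace:
  MOV R2, 94  → R2 = 94
  MOV R1, 34  → R1 = 34
  MOV R4, R2  → R4 = 94
Final: R1 = 34

34


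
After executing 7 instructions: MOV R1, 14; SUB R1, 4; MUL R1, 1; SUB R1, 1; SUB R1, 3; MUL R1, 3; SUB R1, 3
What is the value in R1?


Register state trace:
  MOV R1, 14  → R1 = 14
  SUB R1, 4  → R1 = 14 - 4 = 10
  MUL R1, 1  → R1 = 10 * 1 = 10
  SUB R1, 1  → R1 = 10 - 1 = 9
  SUB R1, 3  → R1 = 9 - 3 = 6
  MUL R1, 3  → R1 = 6 * 3 = 18
  SUB R1, 3  → R1 = 18 - 3 = 15
Final: R1 = 15

15


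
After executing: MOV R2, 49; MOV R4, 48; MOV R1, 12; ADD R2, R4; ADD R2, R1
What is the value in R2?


Register state trace:
  MOV R2, 49  → R2 = 49
  MOV R4, 48  → R4 = 48
  MOV R1, 12  → R1 = 12
  ADD R2, R4  → R2 = 49 + 48 = 97
  ADD R2, R1  → R2 = 97 + 12 = 109
Final: R2 = 109

109


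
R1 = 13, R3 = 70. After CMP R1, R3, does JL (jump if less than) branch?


Trace:
  R1 = 13, R3 = 70
  CMP R1, R3  → compares 13 vs 70
  JL checks: is 13 less than 70?
  13 < 70, so condition is true
Branch taken: Yes

Yes


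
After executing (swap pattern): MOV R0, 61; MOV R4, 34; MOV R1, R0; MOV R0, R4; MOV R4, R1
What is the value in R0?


Register state trace (swap pattern):
  MOV R0, 61  → R0 = 61
  MOV R4, 34  → R4 = 34
  MOV R1, R0  → R1 = 61  (save R0)
  MOV R0, R4  → R0 = 34  (R0 gets R4's value)
  MOV R4, R1  → R4 = 61  (R4 gets saved value)
Final: R0 = 34

34


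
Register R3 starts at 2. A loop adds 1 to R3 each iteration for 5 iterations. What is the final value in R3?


Starting value: R3 = 2
  Iter 1: R3 = 2 + 1 = 3
  Iter 2: R3 = 3 + 1 = 4
  Iter 3: R3 = 4 + 1 = 5
  Iter 4: R3 = 5 + 1 = 6
  Iter 5: R3 = 6 + 1 = 7
Final: R3 = 7

7


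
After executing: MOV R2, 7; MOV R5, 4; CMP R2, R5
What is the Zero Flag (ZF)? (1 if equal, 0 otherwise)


Register state trace:
  MOV R2, 7  → R2 = 7
  MOV R5, 4  → R5 = 4
  CMP R2, R5  → computes 7 - 4 = 3
  Result is nonzero, so values are not equal
ZF = 0

0


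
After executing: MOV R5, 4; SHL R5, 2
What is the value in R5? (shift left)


Register state trace:
  MOV R5, 4  → R5 = 4
  SHL R5, 2  → R5 = 4 << 2 = 4 * 2^2 = 16
Final: R5 = 16

16


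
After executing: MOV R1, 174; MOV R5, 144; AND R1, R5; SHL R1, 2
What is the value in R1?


Register state trace:
  MOV R1, 174  → R1 = 174 (0b10101110)
  MOV R5, 144  → R5 = 144 (0b10010000)
  AND R1, R5  → R1 = 174 AND 144 = 128 (0b10000000)
  SHL R1, 2  → R1 = 128 << 2 = 512
Final: R1 = 512

512


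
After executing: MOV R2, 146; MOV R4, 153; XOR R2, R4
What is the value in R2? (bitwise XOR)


Register state trace:
  MOV R2, 146  → R2 = 146 (0b10010010)
  MOV R4, 153  → R4 = 153 (0b10011001)
  XOR R2, R4  → R2 = 146 XOR 153 = 11 (0b00001011)
Final: R2 = 11

11


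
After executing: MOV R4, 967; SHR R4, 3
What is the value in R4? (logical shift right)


Register state trace:
  MOV R4, 967  → R4 = 967
  SHR R4, 3  → R4 = 967 >> 3 = 967 // 2^3 = 120
Final: R4 = 120

120


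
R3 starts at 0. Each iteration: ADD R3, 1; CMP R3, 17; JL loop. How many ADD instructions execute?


Loop trace (R3 starts at 0, target 17, step 1):
  ADD #1: R3 = 0 + 1 = 1  → 1 < 17, loop
  ADD #2: R3 = 1 + 1 = 2  → 2 < 17, loop
  ADD #3: R3 = 2 + 1 = 3  → 3 < 17, loop
  ADD #4: R3 = 3 + 1 = 4  → 4 < 17, loop
  ADD #5: R3 = 4 + 1 = 5  → 5 < 17, loop
  ADD #6: R3 = 5 + 1 = 6  → 6 < 17, loop
  ADD #7: R3 = 6 + 1 = 7  → 7 < 17, loop
  ADD #8: R3 = 7 + 1 = 8  → 8 < 17, loop
  ADD #9: R3 = 8 + 1 = 9  → 9 < 17, loop
  ADD #10: R3 = 9 + 1 = 10  → 10 < 17, loop
  ADD #11: R3 = 10 + 1 = 11  → 11 < 17, loop
  ADD #12: R3 = 11 + 1 = 12  → 12 < 17, loop
  ADD #13: R3 = 12 + 1 = 13  → 13 < 17, loop
  ADD #14: R3 = 13 + 1 = 14  → 14 < 17, loop
  ADD #15: R3 = 14 + 1 = 15  → 15 < 17, loop
  ADD #16: R3 = 15 + 1 = 16  → 16 < 17, loop
  ADD #17: R3 = 16 + 1 = 17  → 17 >= 17, exit
Total ADD instructions: 17

17


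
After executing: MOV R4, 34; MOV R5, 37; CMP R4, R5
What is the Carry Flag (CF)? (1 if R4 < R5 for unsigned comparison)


Register state trace:
  MOV R4, 34  → R4 = 34
  MOV R5, 37  → R5 = 37
  CMP R4, R5  → unsigned 34 - 37: borrow occurs
  34 < 37, so CF = 1
CF = 1

1


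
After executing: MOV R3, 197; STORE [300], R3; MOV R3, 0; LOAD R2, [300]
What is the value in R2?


Register and memory trace:
  MOV R3, 197  → R3 = 197
  STORE [300], R3  → mem[300] = 197
  MOV R3, 0  → R3 = 0
  LOAD R2, [300]  → R2 = mem[300] = 197
Final: R2 = 197

197


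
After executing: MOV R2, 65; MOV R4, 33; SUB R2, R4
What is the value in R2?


Register state trace:
  MOV R2, 65  → R2 = 65
  MOV R4, 33  → R4 = 33
  SUB R2, R4  → R2 = 65 - 33 = 32
Final: R2 = 32

32


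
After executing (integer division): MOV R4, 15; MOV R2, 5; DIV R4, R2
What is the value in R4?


Register state trace:
  MOV R4, 15  → R4 = 15
  MOV R2, 5  → R2 = 5
  DIV R4, R2  → R4 = 15 // 5 = 3
Final: R4 = 3

3


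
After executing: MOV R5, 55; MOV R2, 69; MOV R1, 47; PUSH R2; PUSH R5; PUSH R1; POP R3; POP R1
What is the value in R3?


Stack trace (top is rightmost):
  MOV R5, 55  → R5 = 55
  MOV R2, 69  → R2 = 69
  MOV R1, 47  → R1 = 47
  PUSH R2  → stack: [69]
  PUSH R5  → stack: [69, 55]
  PUSH R1  → stack: [69, 55, 47]
  POP R3  → R3 = 47, stack: [69, 55]
  POP R1  → R1 = 55, stack: [69]
Final: R3 = 47

47


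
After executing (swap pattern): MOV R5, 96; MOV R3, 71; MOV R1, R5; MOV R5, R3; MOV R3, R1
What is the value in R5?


Register state trace (swap pattern):
  MOV R5, 96  → R5 = 96
  MOV R3, 71  → R3 = 71
  MOV R1, R5  → R1 = 96  (save R5)
  MOV R5, R3  → R5 = 71  (R5 gets R3's value)
  MOV R3, R1  → R3 = 96  (R3 gets saved value)
Final: R5 = 71

71


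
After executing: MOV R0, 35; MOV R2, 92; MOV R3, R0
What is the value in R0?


Register state trace:
  MOV R0, 35  → R0 = 35
  MOV R2, 92  → R2 = 92
  MOV R3, R0  → R3 = 35
Final: R0 = 35

35


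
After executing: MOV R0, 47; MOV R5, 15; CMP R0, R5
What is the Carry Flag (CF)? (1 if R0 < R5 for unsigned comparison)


Register state trace:
  MOV R0, 47  → R0 = 47
  MOV R5, 15  → R5 = 15
  CMP R0, R5  → unsigned 47 - 15: no borrow
  47 >= 15, so CF = 0
CF = 0

0


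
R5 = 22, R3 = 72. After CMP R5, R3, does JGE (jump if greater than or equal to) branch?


Trace:
  R5 = 22, R3 = 72
  CMP R5, R3  → compares 22 vs 72
  JGE checks: is 22 greater than or equal to 72?
  22 < 72, so condition is false
Branch taken: No

No


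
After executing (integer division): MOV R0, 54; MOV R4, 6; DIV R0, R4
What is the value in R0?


Register state trace:
  MOV R0, 54  → R0 = 54
  MOV R4, 6  → R4 = 6
  DIV R0, R4  → R0 = 54 // 6 = 9
Final: R0 = 9

9


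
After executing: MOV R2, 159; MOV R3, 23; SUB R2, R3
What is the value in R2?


Register state trace:
  MOV R2, 159  → R2 = 159
  MOV R3, 23  → R3 = 23
  SUB R2, R3  → R2 = 159 - 23 = 136
Final: R2 = 136

136


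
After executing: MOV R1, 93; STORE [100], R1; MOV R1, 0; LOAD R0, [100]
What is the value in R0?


Register and memory trace:
  MOV R1, 93  → R1 = 93
  STORE [100], R1  → mem[100] = 93
  MOV R1, 0  → R1 = 0
  LOAD R0, [100]  → R0 = mem[100] = 93
Final: R0 = 93

93


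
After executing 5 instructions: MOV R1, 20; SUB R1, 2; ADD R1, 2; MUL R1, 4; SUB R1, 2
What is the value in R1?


Register state trace:
  MOV R1, 20  → R1 = 20
  SUB R1, 2  → R1 = 20 - 2 = 18
  ADD R1, 2  → R1 = 18 + 2 = 20
  MUL R1, 4  → R1 = 20 * 4 = 80
  SUB R1, 2  → R1 = 80 - 2 = 78
Final: R1 = 78

78


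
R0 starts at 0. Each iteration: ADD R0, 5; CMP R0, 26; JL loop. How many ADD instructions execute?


Loop trace (R0 starts at 0, target 26, step 5):
  ADD #1: R0 = 0 + 5 = 5  → 5 < 26, loop
  ADD #2: R0 = 5 + 5 = 10  → 10 < 26, loop
  ADD #3: R0 = 10 + 5 = 15  → 15 < 26, loop
  ADD #4: R0 = 15 + 5 = 20  → 20 < 26, loop
  ADD #5: R0 = 20 + 5 = 25  → 25 < 26, loop
  ADD #6: R0 = 25 + 5 = 30  → 30 >= 26, exit
Total ADD instructions: 6

6


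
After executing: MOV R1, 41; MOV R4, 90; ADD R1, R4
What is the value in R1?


Register state trace:
  MOV R1, 41  → R1 = 41
  MOV R4, 90  → R4 = 90
  ADD R1, R4  → R1 = 41 + 90 = 131
Final: R1 = 131

131


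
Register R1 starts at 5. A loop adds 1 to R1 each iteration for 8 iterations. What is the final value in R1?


Starting value: R1 = 5
  Iter 1: R1 = 5 + 1 = 6
  Iter 2: R1 = 6 + 1 = 7
  Iter 3: R1 = 7 + 1 = 8
  Iter 4: R1 = 8 + 1 = 9
  Iter 5: R1 = 9 + 1 = 10
  Iter 6: R1 = 10 + 1 = 11
  Iter 7: R1 = 11 + 1 = 12
  Iter 8: R1 = 12 + 1 = 13
Final: R1 = 13

13


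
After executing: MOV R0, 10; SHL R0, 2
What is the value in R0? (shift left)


Register state trace:
  MOV R0, 10  → R0 = 10
  SHL R0, 2  → R0 = 10 << 2 = 10 * 2^2 = 40
Final: R0 = 40

40


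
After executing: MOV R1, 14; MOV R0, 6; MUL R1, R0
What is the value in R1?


Register state trace:
  MOV R1, 14  → R1 = 14
  MOV R0, 6  → R0 = 6
  MUL R1, R0  → R1 = 14 * 6 = 84
Final: R1 = 84

84


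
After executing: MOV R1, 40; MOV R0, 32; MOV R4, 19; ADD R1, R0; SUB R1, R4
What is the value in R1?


Register state trace:
  MOV R1, 40  → R1 = 40
  MOV R0, 32  → R0 = 32
  MOV R4, 19  → R4 = 19
  ADD R1, R0  → R1 = 40 + 32 = 72
  SUB R1, R4  → R1 = 72 - 19 = 53
Final: R1 = 53

53


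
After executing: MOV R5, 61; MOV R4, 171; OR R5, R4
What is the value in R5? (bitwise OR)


Register state trace:
  MOV R5, 61  → R5 = 61 (0b00111101)
  MOV R4, 171  → R4 = 171 (0b10101011)
  OR R5, R4   → R5 = 61 OR 171 = 191 (0b10111111)
Final: R5 = 191

191


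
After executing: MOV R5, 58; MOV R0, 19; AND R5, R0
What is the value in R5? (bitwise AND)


Register state trace:
  MOV R5, 58  → R5 = 58 (0b00111010)
  MOV R0, 19  → R0 = 19 (0b00010011)
  AND R5, R0  → R5 = 58 AND 19 = 18 (0b00010010)
Final: R5 = 18

18


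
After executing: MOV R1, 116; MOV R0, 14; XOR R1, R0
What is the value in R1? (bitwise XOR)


Register state trace:
  MOV R1, 116  → R1 = 116 (0b01110100)
  MOV R0, 14  → R0 = 14 (0b00001110)
  XOR R1, R0  → R1 = 116 XOR 14 = 122 (0b01111010)
Final: R1 = 122

122


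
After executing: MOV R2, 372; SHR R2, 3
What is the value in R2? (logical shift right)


Register state trace:
  MOV R2, 372  → R2 = 372
  SHR R2, 3  → R2 = 372 >> 3 = 372 // 2^3 = 46
Final: R2 = 46

46


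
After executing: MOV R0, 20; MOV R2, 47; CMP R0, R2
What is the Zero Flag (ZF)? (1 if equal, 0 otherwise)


Register state trace:
  MOV R0, 20  → R0 = 20
  MOV R2, 47  → R2 = 47
  CMP R0, R2  → computes 20 - 47 = -27
  Result is nonzero, so values are not equal
ZF = 0

0


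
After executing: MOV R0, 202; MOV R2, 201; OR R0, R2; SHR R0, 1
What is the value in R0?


Register state trace:
  MOV R0, 202  → R0 = 202 (0b11001010)
  MOV R2, 201  → R2 = 201 (0b11001001)
  OR R0, R2  → R0 = 202 OR 201 = 203 (0b11001011)
  SHR R0, 1  → R0 = 203 >> 1 = 101
Final: R0 = 101

101


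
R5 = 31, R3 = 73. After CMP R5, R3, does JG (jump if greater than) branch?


Trace:
  R5 = 31, R3 = 73
  CMP R5, R3  → compares 31 vs 73
  JG checks: is 31 greater than 73?
  31 < 73, so condition is false
Branch taken: No

No


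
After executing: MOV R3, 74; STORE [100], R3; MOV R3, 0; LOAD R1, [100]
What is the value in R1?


Register and memory trace:
  MOV R3, 74  → R3 = 74
  STORE [100], R3  → mem[100] = 74
  MOV R3, 0  → R3 = 0
  LOAD R1, [100]  → R1 = mem[100] = 74
Final: R1 = 74

74


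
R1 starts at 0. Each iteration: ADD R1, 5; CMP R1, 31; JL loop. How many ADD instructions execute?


Loop trace (R1 starts at 0, target 31, step 5):
  ADD #1: R1 = 0 + 5 = 5  → 5 < 31, loop
  ADD #2: R1 = 5 + 5 = 10  → 10 < 31, loop
  ADD #3: R1 = 10 + 5 = 15  → 15 < 31, loop
  ADD #4: R1 = 15 + 5 = 20  → 20 < 31, loop
  ADD #5: R1 = 20 + 5 = 25  → 25 < 31, loop
  ADD #6: R1 = 25 + 5 = 30  → 30 < 31, loop
  ADD #7: R1 = 30 + 5 = 35  → 35 >= 31, exit
Total ADD instructions: 7

7


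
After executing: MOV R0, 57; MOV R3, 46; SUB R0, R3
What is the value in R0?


Register state trace:
  MOV R0, 57  → R0 = 57
  MOV R3, 46  → R3 = 46
  SUB R0, R3  → R0 = 57 - 46 = 11
Final: R0 = 11

11


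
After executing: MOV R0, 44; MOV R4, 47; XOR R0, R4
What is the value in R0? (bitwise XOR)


Register state trace:
  MOV R0, 44  → R0 = 44 (0b00101100)
  MOV R4, 47  → R4 = 47 (0b00101111)
  XOR R0, R4  → R0 = 44 XOR 47 = 3 (0b00000011)
Final: R0 = 3

3


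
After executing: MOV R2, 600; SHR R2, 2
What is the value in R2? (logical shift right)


Register state trace:
  MOV R2, 600  → R2 = 600
  SHR R2, 2  → R2 = 600 >> 2 = 600 // 2^2 = 150
Final: R2 = 150

150


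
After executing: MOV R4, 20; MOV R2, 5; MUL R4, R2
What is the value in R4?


Register state trace:
  MOV R4, 20  → R4 = 20
  MOV R2, 5  → R2 = 5
  MUL R4, R2  → R4 = 20 * 5 = 100
Final: R4 = 100

100


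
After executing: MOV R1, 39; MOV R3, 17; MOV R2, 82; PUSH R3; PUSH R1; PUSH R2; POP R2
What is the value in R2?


Stack trace (top is rightmost):
  MOV R1, 39  → R1 = 39
  MOV R3, 17  → R3 = 17
  MOV R2, 82  → R2 = 82
  PUSH R3  → stack: [17]
  PUSH R1  → stack: [17, 39]
  PUSH R2  → stack: [17, 39, 82]
  POP R2  → R2 = 82, stack: [17, 39]
Final: R2 = 82

82


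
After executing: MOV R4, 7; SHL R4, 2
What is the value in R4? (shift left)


Register state trace:
  MOV R4, 7  → R4 = 7
  SHL R4, 2  → R4 = 7 << 2 = 7 * 2^2 = 28
Final: R4 = 28

28


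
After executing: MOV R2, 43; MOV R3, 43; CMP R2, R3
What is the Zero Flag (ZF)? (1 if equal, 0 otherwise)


Register state trace:
  MOV R2, 43  → R2 = 43
  MOV R3, 43  → R3 = 43
  CMP R2, R3  → computes 43 - 43 = 0
  Result is zero, so values are equal
ZF = 1

1


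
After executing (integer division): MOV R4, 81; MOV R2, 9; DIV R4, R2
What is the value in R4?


Register state trace:
  MOV R4, 81  → R4 = 81
  MOV R2, 9  → R2 = 9
  DIV R4, R2  → R4 = 81 // 9 = 9
Final: R4 = 9

9


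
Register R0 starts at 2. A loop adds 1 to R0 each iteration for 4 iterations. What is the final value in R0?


Starting value: R0 = 2
  Iter 1: R0 = 2 + 1 = 3
  Iter 2: R0 = 3 + 1 = 4
  Iter 3: R0 = 4 + 1 = 5
  Iter 4: R0 = 5 + 1 = 6
Final: R0 = 6

6


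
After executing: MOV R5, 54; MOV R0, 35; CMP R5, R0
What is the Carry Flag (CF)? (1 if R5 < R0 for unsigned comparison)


Register state trace:
  MOV R5, 54  → R5 = 54
  MOV R0, 35  → R0 = 35
  CMP R5, R0  → unsigned 54 - 35: no borrow
  54 >= 35, so CF = 0
CF = 0

0


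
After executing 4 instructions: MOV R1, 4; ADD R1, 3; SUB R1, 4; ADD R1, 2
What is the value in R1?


Register state trace:
  MOV R1, 4  → R1 = 4
  ADD R1, 3  → R1 = 4 + 3 = 7
  SUB R1, 4  → R1 = 7 - 4 = 3
  ADD R1, 2  → R1 = 3 + 2 = 5
Final: R1 = 5

5


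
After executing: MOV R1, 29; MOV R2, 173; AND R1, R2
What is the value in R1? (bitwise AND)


Register state trace:
  MOV R1, 29  → R1 = 29 (0b00011101)
  MOV R2, 173  → R2 = 173 (0b10101101)
  AND R1, R2  → R1 = 29 AND 173 = 13 (0b00001101)
Final: R1 = 13

13


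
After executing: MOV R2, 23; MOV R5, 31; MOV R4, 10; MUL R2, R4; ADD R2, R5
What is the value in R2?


Register state trace:
  MOV R2, 23  → R2 = 23
  MOV R5, 31  → R5 = 31
  MOV R4, 10  → R4 = 10
  MUL R2, R4  → R2 = 23 * 10 = 230
  ADD R2, R5  → R2 = 230 + 31 = 261
Final: R2 = 261

261


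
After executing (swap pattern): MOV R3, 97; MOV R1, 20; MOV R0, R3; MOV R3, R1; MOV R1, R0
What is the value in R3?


Register state trace (swap pattern):
  MOV R3, 97  → R3 = 97
  MOV R1, 20  → R1 = 20
  MOV R0, R3  → R0 = 97  (save R3)
  MOV R3, R1  → R3 = 20  (R3 gets R1's value)
  MOV R1, R0  → R1 = 97  (R1 gets saved value)
Final: R3 = 20

20


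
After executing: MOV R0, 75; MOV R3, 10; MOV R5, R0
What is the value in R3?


Register state trace:
  MOV R0, 75  → R0 = 75
  MOV R3, 10  → R3 = 10
  MOV R5, R0  → R5 = 75
Final: R3 = 10

10


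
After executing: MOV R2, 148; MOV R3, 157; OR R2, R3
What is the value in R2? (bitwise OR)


Register state trace:
  MOV R2, 148  → R2 = 148 (0b10010100)
  MOV R3, 157  → R3 = 157 (0b10011101)
  OR R2, R3   → R2 = 148 OR 157 = 157 (0b10011101)
Final: R2 = 157

157


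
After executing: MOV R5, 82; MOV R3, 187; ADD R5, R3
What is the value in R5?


Register state trace:
  MOV R5, 82  → R5 = 82
  MOV R3, 187  → R3 = 187
  ADD R5, R3  → R5 = 82 + 187 = 269
Final: R5 = 269

269


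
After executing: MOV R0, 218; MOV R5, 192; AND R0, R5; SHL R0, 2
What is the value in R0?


Register state trace:
  MOV R0, 218  → R0 = 218 (0b11011010)
  MOV R5, 192  → R5 = 192 (0b11000000)
  AND R0, R5  → R0 = 218 AND 192 = 192 (0b11000000)
  SHL R0, 2  → R0 = 192 << 2 = 768
Final: R0 = 768

768


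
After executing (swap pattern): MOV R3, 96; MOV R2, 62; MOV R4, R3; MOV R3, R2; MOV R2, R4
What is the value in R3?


Register state trace (swap pattern):
  MOV R3, 96  → R3 = 96
  MOV R2, 62  → R2 = 62
  MOV R4, R3  → R4 = 96  (save R3)
  MOV R3, R2  → R3 = 62  (R3 gets R2's value)
  MOV R2, R4  → R2 = 96  (R2 gets saved value)
Final: R3 = 62

62


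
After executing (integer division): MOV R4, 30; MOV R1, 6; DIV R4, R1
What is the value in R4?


Register state trace:
  MOV R4, 30  → R4 = 30
  MOV R1, 6  → R1 = 6
  DIV R4, R1  → R4 = 30 // 6 = 5
Final: R4 = 5

5


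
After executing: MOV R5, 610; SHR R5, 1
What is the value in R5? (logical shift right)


Register state trace:
  MOV R5, 610  → R5 = 610
  SHR R5, 1  → R5 = 610 >> 1 = 610 // 2^1 = 305
Final: R5 = 305

305


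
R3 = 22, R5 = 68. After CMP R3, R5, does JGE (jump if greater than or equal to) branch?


Trace:
  R3 = 22, R5 = 68
  CMP R3, R5  → compares 22 vs 68
  JGE checks: is 22 greater than or equal to 68?
  22 < 68, so condition is false
Branch taken: No

No


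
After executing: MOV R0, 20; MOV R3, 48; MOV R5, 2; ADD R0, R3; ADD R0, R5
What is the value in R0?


Register state trace:
  MOV R0, 20  → R0 = 20
  MOV R3, 48  → R3 = 48
  MOV R5, 2  → R5 = 2
  ADD R0, R3  → R0 = 20 + 48 = 68
  ADD R0, R5  → R0 = 68 + 2 = 70
Final: R0 = 70

70


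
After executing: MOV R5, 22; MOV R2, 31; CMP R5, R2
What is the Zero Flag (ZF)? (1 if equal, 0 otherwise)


Register state trace:
  MOV R5, 22  → R5 = 22
  MOV R2, 31  → R2 = 31
  CMP R5, R2  → computes 22 - 31 = -9
  Result is nonzero, so values are not equal
ZF = 0

0


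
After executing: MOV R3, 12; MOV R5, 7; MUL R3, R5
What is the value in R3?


Register state trace:
  MOV R3, 12  → R3 = 12
  MOV R5, 7  → R5 = 7
  MUL R3, R5  → R3 = 12 * 7 = 84
Final: R3 = 84

84


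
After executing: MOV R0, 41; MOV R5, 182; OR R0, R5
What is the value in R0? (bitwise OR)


Register state trace:
  MOV R0, 41  → R0 = 41 (0b00101001)
  MOV R5, 182  → R5 = 182 (0b10110110)
  OR R0, R5   → R0 = 41 OR 182 = 191 (0b10111111)
Final: R0 = 191

191


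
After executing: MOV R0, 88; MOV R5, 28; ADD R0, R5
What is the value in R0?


Register state trace:
  MOV R0, 88  → R0 = 88
  MOV R5, 28  → R5 = 28
  ADD R0, R5  → R0 = 88 + 28 = 116
Final: R0 = 116

116


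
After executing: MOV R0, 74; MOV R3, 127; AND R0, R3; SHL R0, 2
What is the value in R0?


Register state trace:
  MOV R0, 74  → R0 = 74 (0b01001010)
  MOV R3, 127  → R3 = 127 (0b01111111)
  AND R0, R3  → R0 = 74 AND 127 = 74 (0b01001010)
  SHL R0, 2  → R0 = 74 << 2 = 296
Final: R0 = 296

296


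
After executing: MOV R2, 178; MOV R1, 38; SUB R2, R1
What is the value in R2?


Register state trace:
  MOV R2, 178  → R2 = 178
  MOV R1, 38  → R1 = 38
  SUB R2, R1  → R2 = 178 - 38 = 140
Final: R2 = 140

140


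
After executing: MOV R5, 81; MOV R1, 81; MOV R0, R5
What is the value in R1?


Register state trace:
  MOV R5, 81  → R5 = 81
  MOV R1, 81  → R1 = 81
  MOV R0, R5  → R0 = 81
Final: R1 = 81

81


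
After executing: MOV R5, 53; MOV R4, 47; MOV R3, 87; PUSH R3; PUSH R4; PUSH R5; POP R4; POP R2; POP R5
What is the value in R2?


Stack trace (top is rightmost):
  MOV R5, 53  → R5 = 53
  MOV R4, 47  → R4 = 47
  MOV R3, 87  → R3 = 87
  PUSH R3  → stack: [87]
  PUSH R4  → stack: [87, 47]
  PUSH R5  → stack: [87, 47, 53]
  POP R4  → R4 = 53, stack: [87, 47]
  POP R2  → R2 = 47, stack: [87]
  POP R5  → R5 = 87, stack: []
Final: R2 = 47

47


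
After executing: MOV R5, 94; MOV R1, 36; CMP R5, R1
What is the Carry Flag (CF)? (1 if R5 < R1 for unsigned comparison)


Register state trace:
  MOV R5, 94  → R5 = 94
  MOV R1, 36  → R1 = 36
  CMP R5, R1  → unsigned 94 - 36: no borrow
  94 >= 36, so CF = 0
CF = 0

0


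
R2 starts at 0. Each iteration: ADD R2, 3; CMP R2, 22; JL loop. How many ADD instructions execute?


Loop trace (R2 starts at 0, target 22, step 3):
  ADD #1: R2 = 0 + 3 = 3  → 3 < 22, loop
  ADD #2: R2 = 3 + 3 = 6  → 6 < 22, loop
  ADD #3: R2 = 6 + 3 = 9  → 9 < 22, loop
  ADD #4: R2 = 9 + 3 = 12  → 12 < 22, loop
  ADD #5: R2 = 12 + 3 = 15  → 15 < 22, loop
  ADD #6: R2 = 15 + 3 = 18  → 18 < 22, loop
  ADD #7: R2 = 18 + 3 = 21  → 21 < 22, loop
  ADD #8: R2 = 21 + 3 = 24  → 24 >= 22, exit
Total ADD instructions: 8

8


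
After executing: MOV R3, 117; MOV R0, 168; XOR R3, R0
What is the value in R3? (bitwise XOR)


Register state trace:
  MOV R3, 117  → R3 = 117 (0b01110101)
  MOV R0, 168  → R0 = 168 (0b10101000)
  XOR R3, R0  → R3 = 117 XOR 168 = 221 (0b11011101)
Final: R3 = 221

221


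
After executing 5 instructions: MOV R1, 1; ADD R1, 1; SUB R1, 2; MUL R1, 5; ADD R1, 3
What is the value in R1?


Register state trace:
  MOV R1, 1  → R1 = 1
  ADD R1, 1  → R1 = 1 + 1 = 2
  SUB R1, 2  → R1 = 2 - 2 = 0
  MUL R1, 5  → R1 = 0 * 5 = 0
  ADD R1, 3  → R1 = 0 + 3 = 3
Final: R1 = 3

3


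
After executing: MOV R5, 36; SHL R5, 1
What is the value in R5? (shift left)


Register state trace:
  MOV R5, 36  → R5 = 36
  SHL R5, 1  → R5 = 36 << 1 = 36 * 2^1 = 72
Final: R5 = 72

72


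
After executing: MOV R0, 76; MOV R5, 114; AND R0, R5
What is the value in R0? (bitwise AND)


Register state trace:
  MOV R0, 76  → R0 = 76 (0b01001100)
  MOV R5, 114  → R5 = 114 (0b01110010)
  AND R0, R5  → R0 = 76 AND 114 = 64 (0b01000000)
Final: R0 = 64

64


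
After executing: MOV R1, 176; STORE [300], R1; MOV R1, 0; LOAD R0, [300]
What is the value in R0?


Register and memory trace:
  MOV R1, 176  → R1 = 176
  STORE [300], R1  → mem[300] = 176
  MOV R1, 0  → R1 = 0
  LOAD R0, [300]  → R0 = mem[300] = 176
Final: R0 = 176

176


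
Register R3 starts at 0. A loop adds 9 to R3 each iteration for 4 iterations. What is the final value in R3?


Starting value: R3 = 0
  Iter 1: R3 = 0 + 9 = 9
  Iter 2: R3 = 9 + 9 = 18
  Iter 3: R3 = 18 + 9 = 27
  Iter 4: R3 = 27 + 9 = 36
Final: R3 = 36

36


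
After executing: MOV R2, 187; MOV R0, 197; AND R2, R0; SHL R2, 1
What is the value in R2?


Register state trace:
  MOV R2, 187  → R2 = 187 (0b10111011)
  MOV R0, 197  → R0 = 197 (0b11000101)
  AND R2, R0  → R2 = 187 AND 197 = 129 (0b10000001)
  SHL R2, 1  → R2 = 129 << 1 = 258
Final: R2 = 258

258


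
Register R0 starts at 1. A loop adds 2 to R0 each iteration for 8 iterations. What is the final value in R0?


Starting value: R0 = 1
  Iter 1: R0 = 1 + 2 = 3
  Iter 2: R0 = 3 + 2 = 5
  Iter 3: R0 = 5 + 2 = 7
  Iter 4: R0 = 7 + 2 = 9
  Iter 5: R0 = 9 + 2 = 11
  Iter 6: R0 = 11 + 2 = 13
  Iter 7: R0 = 13 + 2 = 15
  Iter 8: R0 = 15 + 2 = 17
Final: R0 = 17

17


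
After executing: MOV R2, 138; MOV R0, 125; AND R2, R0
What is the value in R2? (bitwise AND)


Register state trace:
  MOV R2, 138  → R2 = 138 (0b10001010)
  MOV R0, 125  → R0 = 125 (0b01111101)
  AND R2, R0  → R2 = 138 AND 125 = 8 (0b00001000)
Final: R2 = 8

8


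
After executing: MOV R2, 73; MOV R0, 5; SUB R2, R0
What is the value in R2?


Register state trace:
  MOV R2, 73  → R2 = 73
  MOV R0, 5  → R0 = 5
  SUB R2, R0  → R2 = 73 - 5 = 68
Final: R2 = 68

68


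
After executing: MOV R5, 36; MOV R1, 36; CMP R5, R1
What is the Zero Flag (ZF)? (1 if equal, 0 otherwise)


Register state trace:
  MOV R5, 36  → R5 = 36
  MOV R1, 36  → R1 = 36
  CMP R5, R1  → computes 36 - 36 = 0
  Result is zero, so values are equal
ZF = 1

1


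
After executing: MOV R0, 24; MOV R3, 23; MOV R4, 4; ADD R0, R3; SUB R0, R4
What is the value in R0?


Register state trace:
  MOV R0, 24  → R0 = 24
  MOV R3, 23  → R3 = 23
  MOV R4, 4  → R4 = 4
  ADD R0, R3  → R0 = 24 + 23 = 47
  SUB R0, R4  → R0 = 47 - 4 = 43
Final: R0 = 43

43


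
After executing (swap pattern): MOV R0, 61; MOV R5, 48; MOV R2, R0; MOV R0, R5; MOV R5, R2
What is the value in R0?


Register state trace (swap pattern):
  MOV R0, 61  → R0 = 61
  MOV R5, 48  → R5 = 48
  MOV R2, R0  → R2 = 61  (save R0)
  MOV R0, R5  → R0 = 48  (R0 gets R5's value)
  MOV R5, R2  → R5 = 61  (R5 gets saved value)
Final: R0 = 48

48


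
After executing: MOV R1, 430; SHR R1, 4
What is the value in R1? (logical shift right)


Register state trace:
  MOV R1, 430  → R1 = 430
  SHR R1, 4  → R1 = 430 >> 4 = 430 // 2^4 = 26
Final: R1 = 26

26


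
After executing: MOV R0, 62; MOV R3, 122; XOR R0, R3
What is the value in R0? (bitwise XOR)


Register state trace:
  MOV R0, 62  → R0 = 62 (0b00111110)
  MOV R3, 122  → R3 = 122 (0b01111010)
  XOR R0, R3  → R0 = 62 XOR 122 = 68 (0b01000100)
Final: R0 = 68

68


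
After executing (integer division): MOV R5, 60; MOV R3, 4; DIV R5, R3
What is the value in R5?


Register state trace:
  MOV R5, 60  → R5 = 60
  MOV R3, 4  → R3 = 4
  DIV R5, R3  → R5 = 60 // 4 = 15
Final: R5 = 15

15


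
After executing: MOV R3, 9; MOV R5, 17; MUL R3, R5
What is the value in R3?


Register state trace:
  MOV R3, 9  → R3 = 9
  MOV R5, 17  → R5 = 17
  MUL R3, R5  → R3 = 9 * 17 = 153
Final: R3 = 153

153
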